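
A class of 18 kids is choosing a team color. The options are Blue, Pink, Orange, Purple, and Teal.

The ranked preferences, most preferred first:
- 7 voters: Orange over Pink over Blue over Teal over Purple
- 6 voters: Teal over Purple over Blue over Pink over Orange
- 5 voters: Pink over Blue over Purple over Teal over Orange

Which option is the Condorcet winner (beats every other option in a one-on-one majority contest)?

Pink vs Blue: 12–6
Pink vs Orange: 11–7
Pink vs Purple: 12–6
Pink vs Teal: 12–6
Pink beats every other option.

Pink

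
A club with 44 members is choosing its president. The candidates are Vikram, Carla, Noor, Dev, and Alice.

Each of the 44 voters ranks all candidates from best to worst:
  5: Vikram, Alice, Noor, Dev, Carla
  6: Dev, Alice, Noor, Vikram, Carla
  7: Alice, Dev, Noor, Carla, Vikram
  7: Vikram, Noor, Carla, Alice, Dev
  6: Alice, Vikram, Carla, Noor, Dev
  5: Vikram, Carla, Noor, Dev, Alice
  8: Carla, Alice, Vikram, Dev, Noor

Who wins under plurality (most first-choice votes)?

Vikram

First-place votes: Vikram 17, Carla 8, Noor 0, Dev 6, Alice 13.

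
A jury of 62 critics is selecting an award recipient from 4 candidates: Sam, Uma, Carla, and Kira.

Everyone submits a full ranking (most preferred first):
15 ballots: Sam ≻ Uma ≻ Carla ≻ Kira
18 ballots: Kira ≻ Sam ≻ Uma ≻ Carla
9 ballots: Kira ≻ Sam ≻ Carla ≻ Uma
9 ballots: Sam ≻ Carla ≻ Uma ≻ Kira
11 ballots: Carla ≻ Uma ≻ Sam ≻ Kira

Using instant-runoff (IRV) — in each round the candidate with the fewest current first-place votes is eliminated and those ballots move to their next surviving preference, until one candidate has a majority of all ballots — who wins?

Round 1: Sam 24, Uma 0, Carla 11, Kira 27. Uma eliminated.
Round 2: Sam 24, Carla 11, Kira 27. Carla eliminated.
Round 3: Sam 35, Kira 27. Sam has a majority (≥32).

Sam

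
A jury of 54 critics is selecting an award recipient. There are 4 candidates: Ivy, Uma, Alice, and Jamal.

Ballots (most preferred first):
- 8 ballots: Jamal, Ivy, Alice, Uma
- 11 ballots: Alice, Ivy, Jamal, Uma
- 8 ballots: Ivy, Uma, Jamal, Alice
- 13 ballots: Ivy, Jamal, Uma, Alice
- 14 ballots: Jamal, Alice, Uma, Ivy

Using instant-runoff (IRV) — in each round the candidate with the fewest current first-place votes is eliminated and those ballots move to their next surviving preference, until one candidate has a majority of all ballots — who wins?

Round 1: Ivy 21, Uma 0, Alice 11, Jamal 22. Uma eliminated.
Round 2: Ivy 21, Alice 11, Jamal 22. Alice eliminated.
Round 3: Ivy 32, Jamal 22. Ivy has a majority (≥28).

Ivy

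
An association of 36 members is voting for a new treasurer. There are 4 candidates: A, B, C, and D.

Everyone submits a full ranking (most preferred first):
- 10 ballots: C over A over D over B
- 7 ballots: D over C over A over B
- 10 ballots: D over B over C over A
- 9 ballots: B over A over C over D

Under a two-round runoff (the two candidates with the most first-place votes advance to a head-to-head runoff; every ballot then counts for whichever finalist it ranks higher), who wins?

Round 1 first-place votes: A 0, B 9, C 10, D 17. D and C advance.
Runoff: D is ranked above C on 17 ballots, C above D on 19.

C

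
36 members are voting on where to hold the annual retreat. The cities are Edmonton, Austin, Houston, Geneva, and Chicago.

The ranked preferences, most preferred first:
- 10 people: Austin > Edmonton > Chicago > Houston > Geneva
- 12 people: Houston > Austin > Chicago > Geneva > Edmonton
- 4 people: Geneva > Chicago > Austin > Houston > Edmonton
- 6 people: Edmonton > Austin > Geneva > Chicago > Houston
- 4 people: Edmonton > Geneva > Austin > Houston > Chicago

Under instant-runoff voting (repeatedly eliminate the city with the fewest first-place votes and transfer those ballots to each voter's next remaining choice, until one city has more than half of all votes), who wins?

Round 1: Edmonton 10, Austin 10, Houston 12, Geneva 4, Chicago 0. Chicago eliminated.
Round 2: Edmonton 10, Austin 10, Houston 12, Geneva 4. Geneva eliminated.
Round 3: Edmonton 10, Austin 14, Houston 12. Edmonton eliminated.
Round 4: Austin 24, Houston 12. Austin has a majority (≥19).

Austin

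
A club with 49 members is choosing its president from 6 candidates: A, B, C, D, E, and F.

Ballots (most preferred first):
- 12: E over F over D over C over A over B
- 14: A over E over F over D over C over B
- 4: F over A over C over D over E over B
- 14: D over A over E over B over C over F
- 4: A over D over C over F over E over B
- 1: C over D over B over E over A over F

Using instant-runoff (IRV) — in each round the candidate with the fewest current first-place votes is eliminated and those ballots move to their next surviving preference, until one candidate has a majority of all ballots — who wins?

Round 1: A 18, B 0, C 1, D 14, E 12, F 4. B eliminated.
Round 2: A 18, C 1, D 14, E 12, F 4. C eliminated.
Round 3: A 18, D 15, E 12, F 4. F eliminated.
Round 4: A 22, D 15, E 12. E eliminated.
Round 5: A 22, D 27. D has a majority (≥25).

D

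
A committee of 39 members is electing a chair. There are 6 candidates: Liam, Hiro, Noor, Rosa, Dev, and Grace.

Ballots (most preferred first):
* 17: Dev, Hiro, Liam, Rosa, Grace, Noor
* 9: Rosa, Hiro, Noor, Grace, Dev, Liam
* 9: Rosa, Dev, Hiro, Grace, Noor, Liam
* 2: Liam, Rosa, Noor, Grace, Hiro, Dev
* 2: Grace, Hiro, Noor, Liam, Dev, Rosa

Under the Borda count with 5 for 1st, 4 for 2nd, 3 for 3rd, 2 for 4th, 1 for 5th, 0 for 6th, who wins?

Hiro

Liam: 17×3 + 9×0 + 9×0 + 2×5 + 2×2 = 65
Hiro: 17×4 + 9×4 + 9×3 + 2×1 + 2×4 = 141
Noor: 17×0 + 9×3 + 9×1 + 2×3 + 2×3 = 48
Rosa: 17×2 + 9×5 + 9×5 + 2×4 + 2×0 = 132
Dev: 17×5 + 9×1 + 9×4 + 2×0 + 2×1 = 132
Grace: 17×1 + 9×2 + 9×2 + 2×2 + 2×5 = 67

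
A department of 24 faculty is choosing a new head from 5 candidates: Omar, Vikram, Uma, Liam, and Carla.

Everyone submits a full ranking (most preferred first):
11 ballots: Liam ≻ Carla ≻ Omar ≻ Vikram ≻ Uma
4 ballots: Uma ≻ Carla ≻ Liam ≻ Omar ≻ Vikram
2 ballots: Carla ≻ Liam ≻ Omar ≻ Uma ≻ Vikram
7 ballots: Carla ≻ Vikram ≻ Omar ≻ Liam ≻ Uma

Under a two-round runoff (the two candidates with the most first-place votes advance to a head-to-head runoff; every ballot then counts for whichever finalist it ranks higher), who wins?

Round 1 first-place votes: Omar 0, Vikram 0, Uma 4, Liam 11, Carla 9. Liam and Carla advance.
Runoff: Liam is ranked above Carla on 11 ballots, Carla above Liam on 13.

Carla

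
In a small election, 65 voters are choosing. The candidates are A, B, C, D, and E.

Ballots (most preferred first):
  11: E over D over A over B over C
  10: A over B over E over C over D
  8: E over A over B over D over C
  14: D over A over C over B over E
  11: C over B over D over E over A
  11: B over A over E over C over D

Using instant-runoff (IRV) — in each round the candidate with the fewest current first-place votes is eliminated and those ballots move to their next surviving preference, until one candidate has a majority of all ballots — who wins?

Round 1: A 10, B 11, C 11, D 14, E 19. A eliminated.
Round 2: B 21, C 11, D 14, E 19. C eliminated.
Round 3: B 32, D 14, E 19. D eliminated.
Round 4: B 46, E 19. B has a majority (≥33).

B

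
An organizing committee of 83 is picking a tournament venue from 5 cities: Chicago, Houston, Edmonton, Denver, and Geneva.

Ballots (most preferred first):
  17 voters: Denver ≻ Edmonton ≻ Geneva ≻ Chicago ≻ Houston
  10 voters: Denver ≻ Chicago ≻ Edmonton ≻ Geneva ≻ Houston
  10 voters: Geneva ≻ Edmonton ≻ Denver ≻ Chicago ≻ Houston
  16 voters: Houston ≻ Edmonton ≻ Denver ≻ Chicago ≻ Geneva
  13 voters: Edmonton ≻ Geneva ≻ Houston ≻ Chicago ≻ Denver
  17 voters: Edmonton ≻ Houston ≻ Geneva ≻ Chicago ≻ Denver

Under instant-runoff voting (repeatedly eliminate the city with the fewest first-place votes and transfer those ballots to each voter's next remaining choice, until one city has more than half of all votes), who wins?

Round 1: Chicago 0, Houston 16, Edmonton 30, Denver 27, Geneva 10. Chicago eliminated.
Round 2: Houston 16, Edmonton 30, Denver 27, Geneva 10. Geneva eliminated.
Round 3: Houston 16, Edmonton 40, Denver 27. Houston eliminated.
Round 4: Edmonton 56, Denver 27. Edmonton has a majority (≥42).

Edmonton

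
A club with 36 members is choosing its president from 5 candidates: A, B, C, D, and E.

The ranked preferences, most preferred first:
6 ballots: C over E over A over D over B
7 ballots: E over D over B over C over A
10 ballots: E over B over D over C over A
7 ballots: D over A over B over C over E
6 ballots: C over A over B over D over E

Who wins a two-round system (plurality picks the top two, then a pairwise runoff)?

Round 1 first-place votes: A 0, B 0, C 12, D 7, E 17. E and C advance.
Runoff: E is ranked above C on 17 ballots, C above E on 19.

C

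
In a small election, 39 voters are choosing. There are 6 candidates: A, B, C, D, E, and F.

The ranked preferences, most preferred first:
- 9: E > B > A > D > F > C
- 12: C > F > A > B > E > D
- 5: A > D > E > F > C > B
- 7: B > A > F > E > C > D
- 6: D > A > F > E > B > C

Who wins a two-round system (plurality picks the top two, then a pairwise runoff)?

E

Round 1 first-place votes: A 5, B 7, C 12, D 6, E 9, F 0. C and E advance.
Runoff: C is ranked above E on 12 ballots, E above C on 27.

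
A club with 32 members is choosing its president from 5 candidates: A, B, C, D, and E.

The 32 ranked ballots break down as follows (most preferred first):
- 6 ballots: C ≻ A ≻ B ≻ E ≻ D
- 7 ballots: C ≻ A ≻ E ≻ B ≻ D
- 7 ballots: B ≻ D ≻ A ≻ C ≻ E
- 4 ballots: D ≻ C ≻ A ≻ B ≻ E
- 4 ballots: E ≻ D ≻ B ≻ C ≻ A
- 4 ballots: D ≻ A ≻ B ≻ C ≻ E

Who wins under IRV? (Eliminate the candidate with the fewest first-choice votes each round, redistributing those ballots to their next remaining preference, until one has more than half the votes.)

Round 1: A 0, B 7, C 13, D 8, E 4. A eliminated.
Round 2: B 7, C 13, D 8, E 4. E eliminated.
Round 3: B 7, C 13, D 12. B eliminated.
Round 4: C 13, D 19. D has a majority (≥17).

D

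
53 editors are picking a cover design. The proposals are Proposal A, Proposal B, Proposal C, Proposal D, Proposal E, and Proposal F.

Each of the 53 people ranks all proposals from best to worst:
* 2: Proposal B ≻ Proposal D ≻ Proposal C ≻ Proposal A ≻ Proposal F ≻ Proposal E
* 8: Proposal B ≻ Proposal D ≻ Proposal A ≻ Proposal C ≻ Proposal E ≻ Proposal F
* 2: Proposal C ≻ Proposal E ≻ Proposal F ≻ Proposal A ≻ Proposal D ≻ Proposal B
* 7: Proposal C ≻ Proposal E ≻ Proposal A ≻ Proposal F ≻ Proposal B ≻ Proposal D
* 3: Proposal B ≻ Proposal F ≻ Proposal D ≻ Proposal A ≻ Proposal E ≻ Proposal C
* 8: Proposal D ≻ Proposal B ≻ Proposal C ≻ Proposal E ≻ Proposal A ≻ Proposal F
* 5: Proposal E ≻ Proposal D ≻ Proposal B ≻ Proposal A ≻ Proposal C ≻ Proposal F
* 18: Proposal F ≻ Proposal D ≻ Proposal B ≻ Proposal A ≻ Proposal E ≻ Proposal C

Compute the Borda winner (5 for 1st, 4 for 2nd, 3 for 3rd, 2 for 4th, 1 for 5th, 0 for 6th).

Proposal D

Proposal A: 2×2 + 8×3 + 2×2 + 7×3 + 3×2 + 8×1 + 5×2 + 18×2 = 113
Proposal B: 2×5 + 8×5 + 2×0 + 7×1 + 3×5 + 8×4 + 5×3 + 18×3 = 173
Proposal C: 2×3 + 8×2 + 2×5 + 7×5 + 3×0 + 8×3 + 5×1 + 18×0 = 96
Proposal D: 2×4 + 8×4 + 2×1 + 7×0 + 3×3 + 8×5 + 5×4 + 18×4 = 183
Proposal E: 2×0 + 8×1 + 2×4 + 7×4 + 3×1 + 8×2 + 5×5 + 18×1 = 106
Proposal F: 2×1 + 8×0 + 2×3 + 7×2 + 3×4 + 8×0 + 5×0 + 18×5 = 124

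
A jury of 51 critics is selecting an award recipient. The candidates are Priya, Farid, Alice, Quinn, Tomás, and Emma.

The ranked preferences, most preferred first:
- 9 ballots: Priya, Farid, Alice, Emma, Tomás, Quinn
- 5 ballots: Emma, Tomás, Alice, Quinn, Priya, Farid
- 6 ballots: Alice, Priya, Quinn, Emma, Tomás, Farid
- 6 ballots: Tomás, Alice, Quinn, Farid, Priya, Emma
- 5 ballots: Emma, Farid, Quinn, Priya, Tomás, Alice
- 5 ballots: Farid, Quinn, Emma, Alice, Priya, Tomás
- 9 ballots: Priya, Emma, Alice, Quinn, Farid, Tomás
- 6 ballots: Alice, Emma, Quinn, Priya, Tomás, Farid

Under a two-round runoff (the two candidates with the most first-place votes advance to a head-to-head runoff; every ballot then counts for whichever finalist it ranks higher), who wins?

Alice

Round 1 first-place votes: Priya 18, Farid 5, Alice 12, Quinn 0, Tomás 6, Emma 10. Priya and Alice advance.
Runoff: Priya is ranked above Alice on 23 ballots, Alice above Priya on 28.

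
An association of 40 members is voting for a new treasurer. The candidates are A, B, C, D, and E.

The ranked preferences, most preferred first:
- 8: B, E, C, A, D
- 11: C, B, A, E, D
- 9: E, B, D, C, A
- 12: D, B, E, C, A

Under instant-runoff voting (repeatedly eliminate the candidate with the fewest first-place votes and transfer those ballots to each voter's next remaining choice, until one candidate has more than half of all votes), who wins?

E

Round 1: A 0, B 8, C 11, D 12, E 9. A eliminated.
Round 2: B 8, C 11, D 12, E 9. B eliminated.
Round 3: C 11, D 12, E 17. C eliminated.
Round 4: D 12, E 28. E has a majority (≥21).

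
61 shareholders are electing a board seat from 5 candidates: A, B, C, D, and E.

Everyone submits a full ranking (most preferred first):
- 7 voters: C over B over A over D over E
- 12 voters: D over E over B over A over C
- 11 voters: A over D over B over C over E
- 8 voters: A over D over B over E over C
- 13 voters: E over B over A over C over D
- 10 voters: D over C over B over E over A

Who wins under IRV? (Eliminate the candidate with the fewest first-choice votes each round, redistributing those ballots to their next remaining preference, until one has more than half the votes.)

A

Round 1: A 19, B 0, C 7, D 22, E 13. B eliminated.
Round 2: A 19, C 7, D 22, E 13. C eliminated.
Round 3: A 26, D 22, E 13. E eliminated.
Round 4: A 39, D 22. A has a majority (≥31).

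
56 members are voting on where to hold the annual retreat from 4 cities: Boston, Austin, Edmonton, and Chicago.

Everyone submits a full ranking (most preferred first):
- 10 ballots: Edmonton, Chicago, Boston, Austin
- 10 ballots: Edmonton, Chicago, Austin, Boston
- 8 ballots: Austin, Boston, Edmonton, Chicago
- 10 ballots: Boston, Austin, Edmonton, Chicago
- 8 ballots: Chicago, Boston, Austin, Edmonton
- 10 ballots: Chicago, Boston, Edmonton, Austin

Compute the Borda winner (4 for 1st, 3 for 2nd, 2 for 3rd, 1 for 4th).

Boston: 10×2 + 10×1 + 8×3 + 10×4 + 8×3 + 10×3 = 148
Austin: 10×1 + 10×2 + 8×4 + 10×3 + 8×2 + 10×1 = 118
Edmonton: 10×4 + 10×4 + 8×2 + 10×2 + 8×1 + 10×2 = 144
Chicago: 10×3 + 10×3 + 8×1 + 10×1 + 8×4 + 10×4 = 150

Chicago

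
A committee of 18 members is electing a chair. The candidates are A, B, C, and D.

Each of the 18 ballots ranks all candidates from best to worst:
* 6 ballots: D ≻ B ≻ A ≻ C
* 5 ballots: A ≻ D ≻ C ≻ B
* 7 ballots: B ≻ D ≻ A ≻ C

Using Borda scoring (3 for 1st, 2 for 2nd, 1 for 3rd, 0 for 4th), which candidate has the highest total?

A: 6×1 + 5×3 + 7×1 = 28
B: 6×2 + 5×0 + 7×3 = 33
C: 6×0 + 5×1 + 7×0 = 5
D: 6×3 + 5×2 + 7×2 = 42

D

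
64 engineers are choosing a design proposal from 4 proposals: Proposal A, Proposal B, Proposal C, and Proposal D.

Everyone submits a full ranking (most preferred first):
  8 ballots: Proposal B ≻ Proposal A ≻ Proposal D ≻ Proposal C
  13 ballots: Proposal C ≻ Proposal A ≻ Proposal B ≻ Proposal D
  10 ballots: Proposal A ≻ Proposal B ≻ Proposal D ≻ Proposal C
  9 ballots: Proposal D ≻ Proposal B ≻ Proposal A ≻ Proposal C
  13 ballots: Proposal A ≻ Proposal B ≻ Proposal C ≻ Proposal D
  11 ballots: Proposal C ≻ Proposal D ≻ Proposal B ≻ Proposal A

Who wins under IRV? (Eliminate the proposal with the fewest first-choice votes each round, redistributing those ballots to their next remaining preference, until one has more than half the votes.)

Round 1: Proposal A 23, Proposal B 8, Proposal C 24, Proposal D 9. Proposal B eliminated.
Round 2: Proposal A 31, Proposal C 24, Proposal D 9. Proposal D eliminated.
Round 3: Proposal A 40, Proposal C 24. Proposal A has a majority (≥33).

Proposal A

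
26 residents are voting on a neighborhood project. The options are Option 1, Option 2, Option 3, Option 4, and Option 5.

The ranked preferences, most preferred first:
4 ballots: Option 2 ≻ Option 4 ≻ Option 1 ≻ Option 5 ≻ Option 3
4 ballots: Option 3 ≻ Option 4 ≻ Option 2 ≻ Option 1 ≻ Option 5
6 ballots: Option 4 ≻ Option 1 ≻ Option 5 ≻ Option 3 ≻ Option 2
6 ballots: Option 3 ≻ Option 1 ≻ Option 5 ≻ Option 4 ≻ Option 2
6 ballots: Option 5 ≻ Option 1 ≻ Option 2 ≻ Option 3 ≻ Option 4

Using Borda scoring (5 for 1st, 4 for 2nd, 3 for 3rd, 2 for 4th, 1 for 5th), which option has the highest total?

Option 1

Option 1: 4×3 + 4×2 + 6×4 + 6×4 + 6×4 = 92
Option 2: 4×5 + 4×3 + 6×1 + 6×1 + 6×3 = 62
Option 3: 4×1 + 4×5 + 6×2 + 6×5 + 6×2 = 78
Option 4: 4×4 + 4×4 + 6×5 + 6×2 + 6×1 = 80
Option 5: 4×2 + 4×1 + 6×3 + 6×3 + 6×5 = 78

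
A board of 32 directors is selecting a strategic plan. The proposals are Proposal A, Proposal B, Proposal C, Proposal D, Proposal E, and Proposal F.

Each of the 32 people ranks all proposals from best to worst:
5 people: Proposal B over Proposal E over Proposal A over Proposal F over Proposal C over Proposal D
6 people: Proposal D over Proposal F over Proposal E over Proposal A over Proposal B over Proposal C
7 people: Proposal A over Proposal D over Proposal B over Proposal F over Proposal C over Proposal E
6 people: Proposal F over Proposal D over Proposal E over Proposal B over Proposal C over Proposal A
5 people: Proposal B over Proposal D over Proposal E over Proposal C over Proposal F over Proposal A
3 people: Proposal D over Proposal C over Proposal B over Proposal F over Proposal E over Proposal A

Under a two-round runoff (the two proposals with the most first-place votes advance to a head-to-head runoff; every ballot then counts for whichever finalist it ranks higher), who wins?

Proposal D

Round 1 first-place votes: Proposal A 7, Proposal B 10, Proposal C 0, Proposal D 9, Proposal E 0, Proposal F 6. Proposal B and Proposal D advance.
Runoff: Proposal B is ranked above Proposal D on 10 ballots, Proposal D above Proposal B on 22.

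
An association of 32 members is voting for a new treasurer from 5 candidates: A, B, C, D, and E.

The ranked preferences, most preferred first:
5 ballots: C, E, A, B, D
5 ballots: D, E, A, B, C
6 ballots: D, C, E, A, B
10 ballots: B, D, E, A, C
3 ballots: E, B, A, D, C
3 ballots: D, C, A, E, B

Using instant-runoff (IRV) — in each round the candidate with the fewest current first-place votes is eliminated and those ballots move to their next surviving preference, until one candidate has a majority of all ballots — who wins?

Round 1: A 0, B 10, C 5, D 14, E 3. A eliminated.
Round 2: B 10, C 5, D 14, E 3. E eliminated.
Round 3: B 13, C 5, D 14. C eliminated.
Round 4: B 18, D 14. B has a majority (≥17).

B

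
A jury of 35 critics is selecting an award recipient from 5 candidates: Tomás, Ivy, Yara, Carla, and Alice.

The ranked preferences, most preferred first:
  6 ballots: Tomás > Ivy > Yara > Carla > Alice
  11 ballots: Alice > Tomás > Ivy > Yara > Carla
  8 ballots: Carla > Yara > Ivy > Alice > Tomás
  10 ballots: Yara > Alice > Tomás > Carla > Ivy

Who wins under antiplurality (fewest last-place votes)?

Yara

Last-place votes: Tomás 8, Ivy 10, Yara 0, Carla 11, Alice 6.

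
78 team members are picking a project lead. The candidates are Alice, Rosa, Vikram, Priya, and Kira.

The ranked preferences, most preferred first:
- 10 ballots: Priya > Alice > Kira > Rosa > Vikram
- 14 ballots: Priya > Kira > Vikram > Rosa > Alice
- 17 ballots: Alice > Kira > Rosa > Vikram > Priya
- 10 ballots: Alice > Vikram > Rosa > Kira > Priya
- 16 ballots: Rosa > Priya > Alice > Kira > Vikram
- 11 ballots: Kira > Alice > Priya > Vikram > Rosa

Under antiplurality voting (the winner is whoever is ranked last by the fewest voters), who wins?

Last-place votes: Alice 14, Rosa 11, Vikram 26, Priya 27, Kira 0.

Kira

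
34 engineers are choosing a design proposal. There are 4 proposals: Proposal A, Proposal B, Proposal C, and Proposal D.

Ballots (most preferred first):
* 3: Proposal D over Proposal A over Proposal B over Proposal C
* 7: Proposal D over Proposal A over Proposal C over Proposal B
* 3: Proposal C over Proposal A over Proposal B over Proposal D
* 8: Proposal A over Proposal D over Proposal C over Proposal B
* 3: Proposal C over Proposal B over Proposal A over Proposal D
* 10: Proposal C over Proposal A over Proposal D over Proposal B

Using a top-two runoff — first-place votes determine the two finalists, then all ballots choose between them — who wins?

Proposal D

Round 1 first-place votes: Proposal A 8, Proposal B 0, Proposal C 16, Proposal D 10. Proposal C and Proposal D advance.
Runoff: Proposal C is ranked above Proposal D on 16 ballots, Proposal D above Proposal C on 18.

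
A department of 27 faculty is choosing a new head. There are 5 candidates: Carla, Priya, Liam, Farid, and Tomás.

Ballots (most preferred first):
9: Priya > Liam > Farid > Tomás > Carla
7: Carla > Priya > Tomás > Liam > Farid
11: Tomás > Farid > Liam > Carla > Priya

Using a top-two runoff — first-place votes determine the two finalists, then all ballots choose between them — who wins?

Priya

Round 1 first-place votes: Carla 7, Priya 9, Liam 0, Farid 0, Tomás 11. Tomás and Priya advance.
Runoff: Tomás is ranked above Priya on 11 ballots, Priya above Tomás on 16.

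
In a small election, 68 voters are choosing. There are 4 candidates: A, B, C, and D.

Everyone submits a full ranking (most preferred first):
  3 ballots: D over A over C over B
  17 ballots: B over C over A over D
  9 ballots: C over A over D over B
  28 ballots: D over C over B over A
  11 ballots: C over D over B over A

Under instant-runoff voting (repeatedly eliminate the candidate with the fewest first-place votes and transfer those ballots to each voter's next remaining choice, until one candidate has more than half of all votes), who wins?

Round 1: A 0, B 17, C 20, D 31. A eliminated.
Round 2: B 17, C 20, D 31. B eliminated.
Round 3: C 37, D 31. C has a majority (≥35).

C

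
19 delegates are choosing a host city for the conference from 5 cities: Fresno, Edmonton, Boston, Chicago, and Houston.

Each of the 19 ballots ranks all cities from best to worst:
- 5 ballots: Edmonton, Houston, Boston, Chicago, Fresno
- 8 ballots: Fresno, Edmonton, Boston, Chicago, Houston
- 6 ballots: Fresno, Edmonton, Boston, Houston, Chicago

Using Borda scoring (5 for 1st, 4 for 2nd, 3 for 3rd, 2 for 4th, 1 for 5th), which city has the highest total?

Fresno: 5×1 + 8×5 + 6×5 = 75
Edmonton: 5×5 + 8×4 + 6×4 = 81
Boston: 5×3 + 8×3 + 6×3 = 57
Chicago: 5×2 + 8×2 + 6×1 = 32
Houston: 5×4 + 8×1 + 6×2 = 40

Edmonton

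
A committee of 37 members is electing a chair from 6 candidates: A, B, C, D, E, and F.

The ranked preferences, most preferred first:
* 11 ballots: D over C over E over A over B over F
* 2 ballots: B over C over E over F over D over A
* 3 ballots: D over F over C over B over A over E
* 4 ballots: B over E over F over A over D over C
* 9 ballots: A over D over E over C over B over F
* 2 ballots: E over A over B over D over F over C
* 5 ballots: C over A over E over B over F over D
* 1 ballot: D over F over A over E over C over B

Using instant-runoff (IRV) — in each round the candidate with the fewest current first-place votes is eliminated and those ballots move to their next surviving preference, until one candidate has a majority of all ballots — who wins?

A

Round 1: A 9, B 6, C 5, D 15, E 2, F 0. F eliminated.
Round 2: A 9, B 6, C 5, D 15, E 2. E eliminated.
Round 3: A 11, B 6, C 5, D 15. C eliminated.
Round 4: A 16, B 6, D 15. B eliminated.
Round 5: A 20, D 17. A has a majority (≥19).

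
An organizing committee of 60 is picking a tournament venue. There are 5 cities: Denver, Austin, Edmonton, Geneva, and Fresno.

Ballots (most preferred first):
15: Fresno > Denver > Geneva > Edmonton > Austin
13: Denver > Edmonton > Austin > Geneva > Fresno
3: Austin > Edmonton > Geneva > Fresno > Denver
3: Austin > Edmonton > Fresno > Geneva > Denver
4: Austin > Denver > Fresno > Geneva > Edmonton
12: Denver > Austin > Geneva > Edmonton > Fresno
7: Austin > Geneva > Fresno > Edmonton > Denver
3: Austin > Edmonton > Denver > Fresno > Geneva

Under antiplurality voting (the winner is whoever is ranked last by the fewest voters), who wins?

Geneva

Last-place votes: Denver 13, Austin 15, Edmonton 4, Geneva 3, Fresno 25.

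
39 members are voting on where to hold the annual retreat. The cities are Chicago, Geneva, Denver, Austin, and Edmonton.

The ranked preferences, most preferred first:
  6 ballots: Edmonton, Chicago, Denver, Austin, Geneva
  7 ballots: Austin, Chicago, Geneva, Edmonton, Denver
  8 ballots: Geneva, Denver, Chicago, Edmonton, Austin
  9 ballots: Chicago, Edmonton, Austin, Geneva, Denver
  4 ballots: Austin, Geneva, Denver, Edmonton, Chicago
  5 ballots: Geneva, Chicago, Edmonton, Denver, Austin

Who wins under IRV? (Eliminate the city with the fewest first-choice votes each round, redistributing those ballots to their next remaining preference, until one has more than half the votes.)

Round 1: Chicago 9, Geneva 13, Denver 0, Austin 11, Edmonton 6. Denver eliminated.
Round 2: Chicago 9, Geneva 13, Austin 11, Edmonton 6. Edmonton eliminated.
Round 3: Chicago 15, Geneva 13, Austin 11. Austin eliminated.
Round 4: Chicago 22, Geneva 17. Chicago has a majority (≥20).

Chicago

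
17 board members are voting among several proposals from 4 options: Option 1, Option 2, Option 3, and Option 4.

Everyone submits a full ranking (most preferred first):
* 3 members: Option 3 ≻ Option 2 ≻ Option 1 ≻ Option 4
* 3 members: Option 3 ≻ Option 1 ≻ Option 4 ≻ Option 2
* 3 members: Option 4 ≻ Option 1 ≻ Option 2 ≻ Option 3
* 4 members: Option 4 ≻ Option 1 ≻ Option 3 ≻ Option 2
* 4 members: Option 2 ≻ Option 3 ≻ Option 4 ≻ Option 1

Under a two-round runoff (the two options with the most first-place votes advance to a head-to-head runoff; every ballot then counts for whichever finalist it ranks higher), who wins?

Option 3

Round 1 first-place votes: Option 1 0, Option 2 4, Option 3 6, Option 4 7. Option 4 and Option 3 advance.
Runoff: Option 4 is ranked above Option 3 on 7 ballots, Option 3 above Option 4 on 10.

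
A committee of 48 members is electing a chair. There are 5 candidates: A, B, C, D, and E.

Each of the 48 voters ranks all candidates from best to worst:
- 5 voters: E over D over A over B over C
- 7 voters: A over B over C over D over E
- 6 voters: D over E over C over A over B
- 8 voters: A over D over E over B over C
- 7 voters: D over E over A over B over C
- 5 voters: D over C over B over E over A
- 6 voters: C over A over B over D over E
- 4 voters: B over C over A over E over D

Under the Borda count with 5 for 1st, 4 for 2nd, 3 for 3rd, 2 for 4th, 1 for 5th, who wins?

D

A: 5×3 + 7×5 + 6×2 + 8×5 + 7×3 + 5×1 + 6×4 + 4×3 = 164
B: 5×2 + 7×4 + 6×1 + 8×2 + 7×2 + 5×3 + 6×3 + 4×5 = 127
C: 5×1 + 7×3 + 6×3 + 8×1 + 7×1 + 5×4 + 6×5 + 4×4 = 125
D: 5×4 + 7×2 + 6×5 + 8×4 + 7×5 + 5×5 + 6×2 + 4×1 = 172
E: 5×5 + 7×1 + 6×4 + 8×3 + 7×4 + 5×2 + 6×1 + 4×2 = 132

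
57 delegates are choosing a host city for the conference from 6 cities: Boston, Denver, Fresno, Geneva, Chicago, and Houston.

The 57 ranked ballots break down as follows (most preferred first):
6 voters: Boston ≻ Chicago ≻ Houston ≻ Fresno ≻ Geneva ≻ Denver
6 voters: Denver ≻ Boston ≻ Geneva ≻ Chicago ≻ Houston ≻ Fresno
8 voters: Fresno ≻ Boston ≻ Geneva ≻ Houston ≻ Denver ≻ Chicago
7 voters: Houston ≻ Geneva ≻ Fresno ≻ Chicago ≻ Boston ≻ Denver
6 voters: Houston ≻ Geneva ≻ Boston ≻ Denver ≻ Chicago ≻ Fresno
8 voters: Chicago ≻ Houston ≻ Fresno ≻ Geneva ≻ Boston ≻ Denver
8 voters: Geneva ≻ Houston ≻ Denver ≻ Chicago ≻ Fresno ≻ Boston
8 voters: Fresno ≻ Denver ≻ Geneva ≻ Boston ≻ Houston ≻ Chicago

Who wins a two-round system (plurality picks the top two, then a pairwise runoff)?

Houston

Round 1 first-place votes: Boston 6, Denver 6, Fresno 16, Geneva 8, Chicago 8, Houston 13. Fresno and Houston advance.
Runoff: Fresno is ranked above Houston on 16 ballots, Houston above Fresno on 41.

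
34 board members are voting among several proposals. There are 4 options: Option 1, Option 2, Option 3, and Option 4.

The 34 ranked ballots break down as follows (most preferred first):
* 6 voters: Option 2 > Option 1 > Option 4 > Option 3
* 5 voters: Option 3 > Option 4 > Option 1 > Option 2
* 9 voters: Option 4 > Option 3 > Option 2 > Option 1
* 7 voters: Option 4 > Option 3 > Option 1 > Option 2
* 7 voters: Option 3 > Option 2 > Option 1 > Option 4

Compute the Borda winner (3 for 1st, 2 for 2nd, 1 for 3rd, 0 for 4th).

Option 3

Option 1: 6×2 + 5×1 + 9×0 + 7×1 + 7×1 = 31
Option 2: 6×3 + 5×0 + 9×1 + 7×0 + 7×2 = 41
Option 3: 6×0 + 5×3 + 9×2 + 7×2 + 7×3 = 68
Option 4: 6×1 + 5×2 + 9×3 + 7×3 + 7×0 = 64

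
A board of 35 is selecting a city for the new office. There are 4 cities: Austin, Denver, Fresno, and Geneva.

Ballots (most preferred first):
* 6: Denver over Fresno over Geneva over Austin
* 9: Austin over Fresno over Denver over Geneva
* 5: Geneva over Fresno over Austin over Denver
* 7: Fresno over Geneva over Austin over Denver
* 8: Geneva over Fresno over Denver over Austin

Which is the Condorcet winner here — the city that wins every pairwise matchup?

Fresno vs Austin: 26–9
Fresno vs Denver: 29–6
Fresno vs Geneva: 22–13
Fresno beats every other city.

Fresno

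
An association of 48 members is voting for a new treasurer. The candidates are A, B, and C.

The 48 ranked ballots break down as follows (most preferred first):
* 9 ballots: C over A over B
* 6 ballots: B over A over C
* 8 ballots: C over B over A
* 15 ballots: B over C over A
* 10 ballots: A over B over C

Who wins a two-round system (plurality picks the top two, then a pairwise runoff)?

B

Round 1 first-place votes: A 10, B 21, C 17. B and C advance.
Runoff: B is ranked above C on 31 ballots, C above B on 17.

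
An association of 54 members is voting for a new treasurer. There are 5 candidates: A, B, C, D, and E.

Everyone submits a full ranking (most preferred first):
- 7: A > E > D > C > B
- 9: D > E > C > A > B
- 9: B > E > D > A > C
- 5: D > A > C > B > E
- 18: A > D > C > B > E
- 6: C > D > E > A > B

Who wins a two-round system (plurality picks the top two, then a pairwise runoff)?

D

Round 1 first-place votes: A 25, B 9, C 6, D 14, E 0. A and D advance.
Runoff: A is ranked above D on 25 ballots, D above A on 29.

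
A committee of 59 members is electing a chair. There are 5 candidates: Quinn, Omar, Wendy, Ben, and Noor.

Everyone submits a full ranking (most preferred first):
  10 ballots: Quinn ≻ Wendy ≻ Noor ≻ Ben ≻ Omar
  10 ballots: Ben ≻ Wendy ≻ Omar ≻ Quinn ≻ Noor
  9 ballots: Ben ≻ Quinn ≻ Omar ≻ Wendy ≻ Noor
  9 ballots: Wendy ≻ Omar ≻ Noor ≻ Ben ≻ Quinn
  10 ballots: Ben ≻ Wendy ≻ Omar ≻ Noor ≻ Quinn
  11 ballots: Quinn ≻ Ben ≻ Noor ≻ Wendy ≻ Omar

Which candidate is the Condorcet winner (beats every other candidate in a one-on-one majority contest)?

Ben vs Quinn: 38–21
Ben vs Omar: 50–9
Ben vs Wendy: 40–19
Ben vs Noor: 40–19
Ben beats every other candidate.

Ben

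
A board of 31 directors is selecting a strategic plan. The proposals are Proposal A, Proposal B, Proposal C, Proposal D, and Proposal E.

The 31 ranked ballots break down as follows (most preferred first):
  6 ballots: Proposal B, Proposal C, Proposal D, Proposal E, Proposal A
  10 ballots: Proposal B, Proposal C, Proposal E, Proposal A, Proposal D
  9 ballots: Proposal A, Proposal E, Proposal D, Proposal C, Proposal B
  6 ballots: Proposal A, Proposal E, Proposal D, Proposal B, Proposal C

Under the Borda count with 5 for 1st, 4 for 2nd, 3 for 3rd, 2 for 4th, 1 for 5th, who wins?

Proposal A: 6×1 + 10×2 + 9×5 + 6×5 = 101
Proposal B: 6×5 + 10×5 + 9×1 + 6×2 = 101
Proposal C: 6×4 + 10×4 + 9×2 + 6×1 = 88
Proposal D: 6×3 + 10×1 + 9×3 + 6×3 = 73
Proposal E: 6×2 + 10×3 + 9×4 + 6×4 = 102

Proposal E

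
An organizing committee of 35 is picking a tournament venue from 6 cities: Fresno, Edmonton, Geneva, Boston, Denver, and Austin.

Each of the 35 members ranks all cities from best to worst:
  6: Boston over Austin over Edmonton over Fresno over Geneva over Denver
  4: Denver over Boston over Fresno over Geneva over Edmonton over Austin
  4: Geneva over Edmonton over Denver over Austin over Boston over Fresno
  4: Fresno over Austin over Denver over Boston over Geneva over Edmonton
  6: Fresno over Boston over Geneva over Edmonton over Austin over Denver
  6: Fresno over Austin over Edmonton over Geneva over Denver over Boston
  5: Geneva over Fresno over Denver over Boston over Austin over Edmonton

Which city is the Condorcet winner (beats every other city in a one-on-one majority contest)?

Fresno

Fresno vs Edmonton: 25–10
Fresno vs Geneva: 26–9
Fresno vs Boston: 21–14
Fresno vs Denver: 27–8
Fresno vs Austin: 25–10
Fresno beats every other city.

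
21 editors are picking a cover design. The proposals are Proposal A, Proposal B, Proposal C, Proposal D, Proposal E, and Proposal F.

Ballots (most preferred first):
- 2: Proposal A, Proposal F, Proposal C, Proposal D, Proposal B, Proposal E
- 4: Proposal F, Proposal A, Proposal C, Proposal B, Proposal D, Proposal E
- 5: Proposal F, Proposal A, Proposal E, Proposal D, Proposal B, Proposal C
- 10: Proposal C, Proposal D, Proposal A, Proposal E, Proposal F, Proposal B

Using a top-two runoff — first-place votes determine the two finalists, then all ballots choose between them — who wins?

Round 1 first-place votes: Proposal A 2, Proposal B 0, Proposal C 10, Proposal D 0, Proposal E 0, Proposal F 9. Proposal C and Proposal F advance.
Runoff: Proposal C is ranked above Proposal F on 10 ballots, Proposal F above Proposal C on 11.

Proposal F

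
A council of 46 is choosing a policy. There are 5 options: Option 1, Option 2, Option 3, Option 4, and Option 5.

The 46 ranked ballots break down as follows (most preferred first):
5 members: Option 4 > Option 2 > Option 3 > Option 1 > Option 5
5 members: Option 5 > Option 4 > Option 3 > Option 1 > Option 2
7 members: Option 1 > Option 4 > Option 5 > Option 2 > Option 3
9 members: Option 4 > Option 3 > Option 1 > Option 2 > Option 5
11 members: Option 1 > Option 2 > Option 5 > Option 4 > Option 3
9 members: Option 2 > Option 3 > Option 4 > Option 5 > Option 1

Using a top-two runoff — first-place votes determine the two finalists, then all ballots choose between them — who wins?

Round 1 first-place votes: Option 1 18, Option 2 9, Option 3 0, Option 4 14, Option 5 5. Option 1 and Option 4 advance.
Runoff: Option 1 is ranked above Option 4 on 18 ballots, Option 4 above Option 1 on 28.

Option 4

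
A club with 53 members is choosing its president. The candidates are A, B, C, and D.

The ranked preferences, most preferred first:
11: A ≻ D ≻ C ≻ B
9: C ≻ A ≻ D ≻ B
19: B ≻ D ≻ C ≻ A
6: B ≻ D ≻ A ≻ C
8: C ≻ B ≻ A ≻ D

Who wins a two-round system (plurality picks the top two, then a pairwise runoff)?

Round 1 first-place votes: A 11, B 25, C 17, D 0. B and C advance.
Runoff: B is ranked above C on 25 ballots, C above B on 28.

C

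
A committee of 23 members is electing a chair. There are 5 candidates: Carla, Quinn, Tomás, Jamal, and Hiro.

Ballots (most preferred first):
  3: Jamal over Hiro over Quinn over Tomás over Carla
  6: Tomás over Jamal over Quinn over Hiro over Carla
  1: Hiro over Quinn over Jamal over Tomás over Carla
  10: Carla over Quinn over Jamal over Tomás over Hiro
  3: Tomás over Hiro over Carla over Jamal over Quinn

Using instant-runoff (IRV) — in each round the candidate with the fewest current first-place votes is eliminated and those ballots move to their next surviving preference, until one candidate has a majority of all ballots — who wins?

Round 1: Carla 10, Quinn 0, Tomás 9, Jamal 3, Hiro 1. Quinn eliminated.
Round 2: Carla 10, Tomás 9, Jamal 3, Hiro 1. Hiro eliminated.
Round 3: Carla 10, Tomás 9, Jamal 4. Jamal eliminated.
Round 4: Carla 10, Tomás 13. Tomás has a majority (≥12).

Tomás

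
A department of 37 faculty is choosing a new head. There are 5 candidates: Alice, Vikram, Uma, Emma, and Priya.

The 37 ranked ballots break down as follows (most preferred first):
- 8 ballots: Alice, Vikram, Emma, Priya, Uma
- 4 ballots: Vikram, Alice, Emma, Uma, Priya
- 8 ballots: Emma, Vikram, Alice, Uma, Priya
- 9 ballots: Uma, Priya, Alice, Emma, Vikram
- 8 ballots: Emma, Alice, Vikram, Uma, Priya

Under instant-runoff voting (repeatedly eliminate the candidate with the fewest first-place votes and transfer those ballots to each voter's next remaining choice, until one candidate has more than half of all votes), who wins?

Alice

Round 1: Alice 8, Vikram 4, Uma 9, Emma 16, Priya 0. Priya eliminated.
Round 2: Alice 8, Vikram 4, Uma 9, Emma 16. Vikram eliminated.
Round 3: Alice 12, Uma 9, Emma 16. Uma eliminated.
Round 4: Alice 21, Emma 16. Alice has a majority (≥19).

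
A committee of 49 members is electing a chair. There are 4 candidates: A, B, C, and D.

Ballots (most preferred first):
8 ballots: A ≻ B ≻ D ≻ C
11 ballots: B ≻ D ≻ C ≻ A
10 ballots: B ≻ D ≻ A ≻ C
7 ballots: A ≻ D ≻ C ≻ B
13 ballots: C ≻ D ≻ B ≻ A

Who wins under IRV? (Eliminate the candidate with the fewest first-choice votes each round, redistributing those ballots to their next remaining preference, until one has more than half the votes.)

Round 1: A 15, B 21, C 13, D 0. D eliminated.
Round 2: A 15, B 21, C 13. C eliminated.
Round 3: A 15, B 34. B has a majority (≥25).

B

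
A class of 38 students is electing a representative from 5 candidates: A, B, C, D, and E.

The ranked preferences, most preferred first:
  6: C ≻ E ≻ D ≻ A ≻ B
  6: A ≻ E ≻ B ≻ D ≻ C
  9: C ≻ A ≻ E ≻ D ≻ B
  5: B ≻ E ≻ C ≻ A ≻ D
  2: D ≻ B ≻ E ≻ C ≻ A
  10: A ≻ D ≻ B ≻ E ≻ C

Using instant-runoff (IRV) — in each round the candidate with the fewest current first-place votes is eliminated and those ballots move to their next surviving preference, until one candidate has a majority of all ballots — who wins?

Round 1: A 16, B 5, C 15, D 2, E 0. E eliminated.
Round 2: A 16, B 5, C 15, D 2. D eliminated.
Round 3: A 16, B 7, C 15. B eliminated.
Round 4: A 16, C 22. C has a majority (≥20).

C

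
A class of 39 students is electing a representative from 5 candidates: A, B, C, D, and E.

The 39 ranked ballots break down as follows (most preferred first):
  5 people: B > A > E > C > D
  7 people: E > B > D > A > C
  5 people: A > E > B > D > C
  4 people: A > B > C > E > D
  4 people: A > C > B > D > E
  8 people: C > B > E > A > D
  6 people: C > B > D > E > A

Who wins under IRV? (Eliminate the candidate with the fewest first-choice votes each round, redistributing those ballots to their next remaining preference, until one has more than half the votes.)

A

Round 1: A 13, B 5, C 14, D 0, E 7. D eliminated.
Round 2: A 13, B 5, C 14, E 7. B eliminated.
Round 3: A 18, C 14, E 7. E eliminated.
Round 4: A 25, C 14. A has a majority (≥20).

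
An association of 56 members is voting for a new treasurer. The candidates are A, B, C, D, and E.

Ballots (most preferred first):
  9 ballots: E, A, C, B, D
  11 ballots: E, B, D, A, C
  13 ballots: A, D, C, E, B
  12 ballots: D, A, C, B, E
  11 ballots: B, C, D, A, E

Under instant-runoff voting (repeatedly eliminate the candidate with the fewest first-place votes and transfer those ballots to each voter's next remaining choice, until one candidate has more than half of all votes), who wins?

Round 1: A 13, B 11, C 0, D 12, E 20. C eliminated.
Round 2: A 13, B 11, D 12, E 20. B eliminated.
Round 3: A 13, D 23, E 20. A eliminated.
Round 4: D 36, E 20. D has a majority (≥29).

D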